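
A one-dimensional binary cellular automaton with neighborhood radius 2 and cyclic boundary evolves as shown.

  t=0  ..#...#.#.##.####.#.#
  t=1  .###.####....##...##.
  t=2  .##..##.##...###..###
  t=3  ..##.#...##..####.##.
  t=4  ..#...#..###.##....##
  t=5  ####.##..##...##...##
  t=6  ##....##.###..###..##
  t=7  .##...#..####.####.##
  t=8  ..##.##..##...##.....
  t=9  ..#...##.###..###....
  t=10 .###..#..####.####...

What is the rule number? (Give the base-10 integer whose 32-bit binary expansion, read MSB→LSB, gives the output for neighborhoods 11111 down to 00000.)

  #####|#  b31=1 t=5,i=0
  ####.|.  b30=0 t=0,i=15
  ###.#|.  b29=0 t=0,i=16
  ###..|#  b28=1 t=1,i=8
  ##.##|.  b27=0 t=0,i=12
  ##.#.|.  b26=0 t=0,i=17
  ##..#|#  b25=1 t=1,i=20
  ##...|#  b24=1 t=1,i=9
  #.###|#  b23=1 t=0,i=13
  #.##.|.  b22=0 t=0,i=10
  #.#.#|#  b21=1 t=0,i=8
  #.#..|.  b20=0 t=0,i=20
  #..##|.  b19=0 t=1,i=0
  #..#.|#  b18=1 t=0,i=1
  #...#|.  b17=0 t=0,i=4
  #....|.  b16=0 t=1,i=10
  .####|#  b15=1 t=0,i=14
  .###.|#  b14=1 t=1,i=2
  .##.#|.  b13=0 t=0,i=11
  .##..|#  b12=1 t=1,i=14
  .#.##|.  b11=0 t=0,i=9
  .#.#.|#  b10=1 t=0,i=7
  .#..#|.  b9=0 t=0,i=0
  .#...|#  b8=1 t=0,i=3
  ..###|#  b7=1 t=1,i=1
  ..##.|#  b6=1 t=1,i=13
  ..#.#|#  b5=1 t=0,i=6
  ..#..|#  b4=1 t=0,i=2
  ...##|.  b3=0 t=1,i=12
  ...#.|#  b2=1 t=0,i=5
  ....#|.  b1=0 t=1,i=11
  .....|.  b0=0 t=8,i=18
  bits 10010011101001001101010111110100 = 2477053428

2477053428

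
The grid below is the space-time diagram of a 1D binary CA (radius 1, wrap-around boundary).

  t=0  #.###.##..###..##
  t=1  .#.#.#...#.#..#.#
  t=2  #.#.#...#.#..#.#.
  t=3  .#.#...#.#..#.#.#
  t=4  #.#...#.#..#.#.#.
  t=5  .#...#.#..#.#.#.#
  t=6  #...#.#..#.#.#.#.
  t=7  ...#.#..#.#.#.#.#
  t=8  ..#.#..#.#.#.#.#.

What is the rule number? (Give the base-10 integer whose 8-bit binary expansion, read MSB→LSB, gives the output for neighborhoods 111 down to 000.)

162

  ### -> #   bit 7 = 1  t=0,i=3
  ##. -> .   bit 6 = 0  t=0,i=0
  #.# -> #   bit 5 = 1  t=0,i=1
  #.. -> .   bit 4 = 0  t=0,i=8
  .## -> .   bit 3 = 0  t=0,i=2
  .#. -> .   bit 2 = 0  t=1,i=1
  ..# -> #   bit 1 = 1  t=0,i=9
  ... -> .   bit 0 = 0  t=1,i=7
  bits 10100010 = 162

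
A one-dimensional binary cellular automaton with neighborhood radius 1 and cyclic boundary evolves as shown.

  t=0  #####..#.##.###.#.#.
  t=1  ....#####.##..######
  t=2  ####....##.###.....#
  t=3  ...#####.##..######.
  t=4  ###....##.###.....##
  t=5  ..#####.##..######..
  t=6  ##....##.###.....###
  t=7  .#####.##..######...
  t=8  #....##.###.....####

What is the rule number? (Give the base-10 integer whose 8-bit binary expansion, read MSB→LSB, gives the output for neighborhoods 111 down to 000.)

  ### -> .   bit 7 = 0  t=0,i=1
  ##. -> #   bit 6 = 1  t=0,i=4
  #.# -> #   bit 5 = 1  t=0,i=8
  #.. -> #   bit 4 = 1  t=0,i=5
  .## -> .   bit 3 = 0  t=0,i=0
  .#. -> #   bit 2 = 1  t=0,i=7
  ..# -> #   bit 1 = 1  t=0,i=6
  ... -> #   bit 0 = 1  t=1,i=1
  bits 01110111 = 119

119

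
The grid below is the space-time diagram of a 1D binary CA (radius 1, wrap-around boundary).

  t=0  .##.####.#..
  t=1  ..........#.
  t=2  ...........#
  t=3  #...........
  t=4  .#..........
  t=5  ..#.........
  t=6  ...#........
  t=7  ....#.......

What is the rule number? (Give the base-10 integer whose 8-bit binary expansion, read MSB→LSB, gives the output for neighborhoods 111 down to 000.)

16

  ### -> .   bit 7 = 0  t=0,i=5
  ##. -> .   bit 6 = 0  t=0,i=2
  #.# -> .   bit 5 = 0  t=0,i=3
  #.. -> #   bit 4 = 1  t=0,i=10
  .## -> .   bit 3 = 0  t=0,i=1
  .#. -> .   bit 2 = 0  t=0,i=9
  ..# -> .   bit 1 = 0  t=0,i=0
  ... -> .   bit 0 = 0  t=0,i=11
  bits 00010000 = 16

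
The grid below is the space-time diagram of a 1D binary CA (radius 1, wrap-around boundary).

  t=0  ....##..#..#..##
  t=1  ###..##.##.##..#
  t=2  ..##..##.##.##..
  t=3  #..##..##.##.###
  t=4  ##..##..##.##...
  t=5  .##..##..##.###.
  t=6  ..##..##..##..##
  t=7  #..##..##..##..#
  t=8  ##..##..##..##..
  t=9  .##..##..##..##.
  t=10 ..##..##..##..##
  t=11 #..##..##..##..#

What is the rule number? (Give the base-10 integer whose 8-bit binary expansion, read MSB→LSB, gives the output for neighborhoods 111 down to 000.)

  ###|.  b7=0 t=1,i=0
  ##.|#  b6=1 t=0,i=5
  #.#|#  b5=1 t=1,i=7
  #..|#  b4=1 t=0,i=0
  .##|.  b3=0 t=0,i=4
  .#.|#  b2=1 t=0,i=8
  ..#|.  b1=0 t=0,i=3
  ...|#  b0=1 t=0,i=1
  bits 01110101 = 117

117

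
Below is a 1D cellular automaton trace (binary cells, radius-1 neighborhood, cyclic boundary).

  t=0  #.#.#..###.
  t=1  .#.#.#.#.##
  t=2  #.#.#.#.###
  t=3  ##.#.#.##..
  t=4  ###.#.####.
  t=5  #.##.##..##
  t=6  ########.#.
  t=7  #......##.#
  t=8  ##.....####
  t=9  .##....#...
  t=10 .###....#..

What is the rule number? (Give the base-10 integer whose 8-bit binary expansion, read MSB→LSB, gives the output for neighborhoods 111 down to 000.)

120

  ###|.  b7=0 t=0,i=8
  ##.|#  b6=1 t=0,i=9
  #.#|#  b5=1 t=0,i=1
  #..|#  b4=1 t=0,i=5
  .##|#  b3=1 t=0,i=7
  .#.|.  b2=0 t=0,i=0
  ..#|.  b1=0 t=0,i=6
  ...|.  b0=0 t=7,i=2
  bits 01111000 = 120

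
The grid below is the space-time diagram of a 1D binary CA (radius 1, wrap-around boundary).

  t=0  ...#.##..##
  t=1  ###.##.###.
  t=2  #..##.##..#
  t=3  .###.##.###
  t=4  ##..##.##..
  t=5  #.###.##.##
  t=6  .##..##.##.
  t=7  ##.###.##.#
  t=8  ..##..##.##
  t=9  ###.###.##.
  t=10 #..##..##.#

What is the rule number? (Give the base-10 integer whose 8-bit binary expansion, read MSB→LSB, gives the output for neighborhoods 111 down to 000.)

59

  ### -> .   bit 7 = 0  t=1,i=1
  ##. -> .   bit 6 = 0  t=0,i=6
  #.# -> #   bit 5 = 1  t=0,i=4
  #.. -> #   bit 4 = 1  t=0,i=0
  .## -> #   bit 3 = 1  t=0,i=5
  .#. -> .   bit 2 = 0  t=0,i=3
  ..# -> #   bit 1 = 1  t=0,i=2
  ... -> #   bit 0 = 1  t=0,i=1
  bits 00111011 = 59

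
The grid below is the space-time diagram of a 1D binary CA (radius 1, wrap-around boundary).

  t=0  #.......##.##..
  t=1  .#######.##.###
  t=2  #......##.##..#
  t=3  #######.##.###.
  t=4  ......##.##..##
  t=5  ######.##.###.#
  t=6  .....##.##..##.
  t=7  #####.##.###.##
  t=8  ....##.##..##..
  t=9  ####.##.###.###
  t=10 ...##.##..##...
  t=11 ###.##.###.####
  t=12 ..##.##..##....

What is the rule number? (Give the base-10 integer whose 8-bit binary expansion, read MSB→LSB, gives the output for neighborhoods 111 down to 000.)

  ### -> .   bit 7 = 0  t=1,i=2
  ##. -> #   bit 6 = 1  t=0,i=9
  #.# -> #   bit 5 = 1  t=0,i=10
  #.. -> #   bit 4 = 1  t=0,i=1
  .## -> .   bit 3 = 0  t=0,i=8
  .#. -> .   bit 2 = 0  t=0,i=0
  ..# -> #   bit 1 = 1  t=0,i=7
  ... -> #   bit 0 = 1  t=0,i=2
  bits 01110011 = 115

115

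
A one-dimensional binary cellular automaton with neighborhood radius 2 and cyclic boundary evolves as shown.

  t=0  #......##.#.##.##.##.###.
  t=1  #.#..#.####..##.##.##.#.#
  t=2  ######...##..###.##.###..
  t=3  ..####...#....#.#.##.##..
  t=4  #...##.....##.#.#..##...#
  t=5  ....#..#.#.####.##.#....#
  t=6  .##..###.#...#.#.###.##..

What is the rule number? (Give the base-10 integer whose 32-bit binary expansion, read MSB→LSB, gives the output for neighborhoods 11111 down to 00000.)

  [31] ##### => #  t=2,i=2
  [30] ####. => #  t=1,i=9
  [29] ###.# => .  t=0,i=23
  [28] ###.. => #  t=1,i=10
  [27] ##.## => #  t=0,i=14
  [26] ##.#. => #  t=0,i=9
  [25] ##..# => .  t=1,i=11
  [24] ##... => .  t=2,i=6
  [23] #.### => .  t=0,i=21
  [22] #.##. => .  t=0,i=12
  [21] #.#.# => #  t=0,i=10
  [20] #.#.. => #  t=0,i=0
  [19] #..## => .  t=1,i=12
  [18] #..#. => #  t=1,i=4
  [17] #...# => .  t=2,i=7
  [16] #.... => #  t=0,i=2
  [15] .#### => .  t=1,i=8
  [14] .###. => #  t=0,i=22
  [13] .##.# => #  t=0,i=8
  [12] .##.. => .  t=2,i=10
  [11] .#.## => .  t=0,i=11
  [10] .#.#. => .  t=3,i=15
  [9] .#..# => #  t=1,i=3
  [8] .#... => .  t=0,i=1
  [7] ..### => .  t=2,i=0
  [6] ..##. => #  t=0,i=7
  [5] ..#.# => #  t=1,i=5
  [4] ..#.. => .  t=3,i=9
  [3] ...## => .  t=0,i=6
  [2] ...#. => .  t=3,i=8
  [1] ....# => #  t=0,i=5
  [0] ..... => .  t=0,i=3
  bits 11011100001101010110001001100010 = 3694486114

3694486114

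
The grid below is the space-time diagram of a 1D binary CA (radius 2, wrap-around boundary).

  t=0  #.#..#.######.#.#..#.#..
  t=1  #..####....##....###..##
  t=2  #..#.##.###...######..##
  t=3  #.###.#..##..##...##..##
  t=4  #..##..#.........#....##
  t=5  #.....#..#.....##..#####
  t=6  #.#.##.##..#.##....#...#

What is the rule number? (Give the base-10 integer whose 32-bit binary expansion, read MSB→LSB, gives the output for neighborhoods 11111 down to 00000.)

  [31] ##### => .  t=0,i=9
  [30] ####. => #  t=0,i=11
  [29] ###.# => #  t=0,i=12
  [28] ###.. => #  t=1,i=0
  [27] ##.## => .  t=2,i=7
  [26] ##.#. => .  t=0,i=13
  [25] ##..# => .  t=1,i=1
  [24] ##... => .  t=1,i=7
  [23] #.### => .  t=0,i=7
  [22] #.##. => .  t=2,i=5
  [21] #.#.# => .  t=0,i=14
  [20] #.#.. => .  t=0,i=2
  [19] #..## => .  t=1,i=2
  [18] #..#. => #  t=0,i=4
  [17] #...# => .  t=2,i=12
  [16] #.... => #  t=1,i=8
  [15] .#### => .  t=0,i=8
  [14] .###. => #  t=1,i=18
  [13] .##.# => #  t=2,i=6
  [12] .##.. => .  t=1,i=12
  [11] .#.## => #  t=0,i=6
  [10] .#.#. => .  t=0,i=1
  [9] .#..# => #  t=0,i=3
  [8] .#... => .  t=4,i=8
  [7] ..### => #  t=1,i=3
  [6] ..##. => .  t=1,i=11
  [5] ..#.# => #  t=0,i=0
  [4] ..#.. => .  t=4,i=7
  [3] ...## => #  t=1,i=10
  [2] ...#. => #  t=4,i=16
  [1] ....# => #  t=1,i=9
  [0] ..... => .  t=4,i=10
  bits 01110000000001010110101010101110 = 1879403182

1879403182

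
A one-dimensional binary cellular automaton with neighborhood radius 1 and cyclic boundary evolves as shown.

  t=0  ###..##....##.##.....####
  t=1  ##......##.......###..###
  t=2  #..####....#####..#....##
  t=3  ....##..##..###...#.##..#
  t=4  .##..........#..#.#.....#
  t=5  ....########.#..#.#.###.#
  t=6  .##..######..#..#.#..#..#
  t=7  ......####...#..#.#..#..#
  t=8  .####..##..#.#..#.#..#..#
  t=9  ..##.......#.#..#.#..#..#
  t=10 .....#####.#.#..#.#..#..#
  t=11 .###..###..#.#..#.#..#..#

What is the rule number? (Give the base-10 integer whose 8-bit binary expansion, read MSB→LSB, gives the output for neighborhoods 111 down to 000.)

133

  ### -> #   bit 7 = 1  t=0,i=0
  ##. -> .   bit 6 = 0  t=0,i=2
  #.# -> .   bit 5 = 0  t=0,i=13
  #.. -> .   bit 4 = 0  t=0,i=3
  .## -> .   bit 3 = 0  t=0,i=5
  .#. -> #   bit 2 = 1  t=2,i=18
  ..# -> .   bit 1 = 0  t=0,i=4
  ... -> #   bit 0 = 1  t=0,i=8
  bits 10000101 = 133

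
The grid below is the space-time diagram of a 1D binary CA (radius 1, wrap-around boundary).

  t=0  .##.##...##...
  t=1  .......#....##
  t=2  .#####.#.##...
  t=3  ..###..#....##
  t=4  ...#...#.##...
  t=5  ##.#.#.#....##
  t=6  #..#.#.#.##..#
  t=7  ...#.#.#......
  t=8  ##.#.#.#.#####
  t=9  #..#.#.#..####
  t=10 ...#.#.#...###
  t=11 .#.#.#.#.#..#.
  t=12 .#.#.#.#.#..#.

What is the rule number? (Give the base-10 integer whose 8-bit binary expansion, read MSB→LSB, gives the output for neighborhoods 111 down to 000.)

  nb ###: next=#  (t=2,i=2, bit7=1)
  nb ##.: next=.  (t=0,i=2, bit6=0)
  nb #.#: next=.  (t=0,i=3, bit5=0)
  nb #..: next=.  (t=0,i=6, bit4=0)
  nb .##: next=.  (t=0,i=1, bit3=0)
  nb .#.: next=#  (t=1,i=7, bit2=1)
  nb ..#: next=.  (t=0,i=0, bit1=0)
  nb ...: next=#  (t=0,i=7, bit0=1)
  bits 10000101 = 133

133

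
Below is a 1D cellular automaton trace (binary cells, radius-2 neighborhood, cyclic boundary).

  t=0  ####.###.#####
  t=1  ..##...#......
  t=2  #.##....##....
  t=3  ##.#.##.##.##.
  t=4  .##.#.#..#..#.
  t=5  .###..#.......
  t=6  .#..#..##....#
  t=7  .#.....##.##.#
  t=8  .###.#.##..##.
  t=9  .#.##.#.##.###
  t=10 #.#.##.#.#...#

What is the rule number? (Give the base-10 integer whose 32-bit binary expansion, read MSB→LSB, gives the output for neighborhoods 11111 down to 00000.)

1712404962

  #####|.  b31=0 t=0,i=0
  ####.|#  b30=1 t=0,i=2
  ###.#|#  b29=1 t=0,i=3
  ###..|.  b28=0 t=5,i=3
  ##.##|.  b27=0 t=0,i=4
  ##.#.|#  b26=1 t=3,i=2
  ##..#|#  b25=1 t=5,i=4
  ##...|.  b24=0 t=1,i=4
  #.###|.  b23=0 t=0,i=5
  #.##.|.  b22=0 t=2,i=2
  #.#.#|.  b21=0 t=3,i=3
  #.#..|#  b20=1 t=4,i=6
  #..##|.  b19=0 t=4,i=0
  #..#.|.  b18=0 t=4,i=8
  #...#|.  b17=0 t=1,i=5
  #....|#  b16=1 t=1,i=9
  .####|.  b15=0 t=0,i=10
  .###.|.  b14=0 t=0,i=6
  .##.#|#  b13=1 t=3,i=1
  .##..|#  b12=1 t=1,i=3
  .#.##|#  b11=1 t=2,i=1
  .#.#.|.  b10=0 t=4,i=5
  .#..#|.  b9=0 t=4,i=7
  .#...|#  b8=1 t=1,i=8
  ..###|#  b7=1 t=5,i=1
  ..##.|#  b6=1 t=1,i=2
  ..#.#|#  b5=1 t=2,i=0
  ..#..|.  b4=0 t=1,i=7
  ...##|.  b3=0 t=1,i=1
  ...#.|.  b2=0 t=1,i=6
  ....#|#  b1=1 t=1,i=0
  .....|.  b0=0 t=1,i=10
  bits 01100110000100010011100111100010 = 1712404962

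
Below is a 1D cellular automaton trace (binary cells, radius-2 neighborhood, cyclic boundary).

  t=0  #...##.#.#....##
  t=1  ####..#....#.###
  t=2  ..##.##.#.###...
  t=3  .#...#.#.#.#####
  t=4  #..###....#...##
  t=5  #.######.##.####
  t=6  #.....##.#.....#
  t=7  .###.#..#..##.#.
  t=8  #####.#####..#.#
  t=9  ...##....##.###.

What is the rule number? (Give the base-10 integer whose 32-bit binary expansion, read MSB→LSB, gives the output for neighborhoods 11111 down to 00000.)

  #####|.  b31=0 t=1,i=0
  ####.|#  b30=1 t=1,i=2
  ###.#|#  b29=1 t=3,i=15
  ###..|#  b28=1 t=0,i=0
  ##.##|.  b27=0 t=2,i=4
  ##.#.|#  b26=1 t=0,i=6
  ##..#|.  b25=0 t=1,i=4
  ##...|#  b24=1 t=0,i=1
  #.###|.  b23=0 t=1,i=13
  #.##.|#  b22=1 t=2,i=5
  #.#.#|.  b21=0 t=0,i=7
  #.#..|.  b20=0 t=0,i=9
  #..##|#  b19=1 t=4,i=2
  #..#.|#  b18=1 t=1,i=5
  #...#|#  b17=1 t=0,i=2
  #....|#  b16=1 t=0,i=11
  .####|.  b15=0 t=1,i=14
  .###.|#  b14=1 t=0,i=15
  .##.#|.  b13=0 t=0,i=5
  .##..|.  b12=0 t=6,i=0
  .#.##|#  b11=1 t=1,i=12
  .#.#.|.  b10=0 t=0,i=8
  .#..#|#  b9=1 t=7,i=6
  .#...|.  b8=0 t=0,i=10
  ..###|#  b7=1 t=0,i=14
  ..##.|.  b6=0 t=0,i=4
  ..#.#|#  b5=1 t=1,i=11
  ..#..|#  b4=1 t=1,i=6
  ...##|#  b3=1 t=0,i=3
  ...#.|#  b2=1 t=1,i=10
  ....#|.  b1=0 t=0,i=12
  .....|#  b0=1 t=2,i=15
  bits 01110101010011110100101010111101 = 1968130749

1968130749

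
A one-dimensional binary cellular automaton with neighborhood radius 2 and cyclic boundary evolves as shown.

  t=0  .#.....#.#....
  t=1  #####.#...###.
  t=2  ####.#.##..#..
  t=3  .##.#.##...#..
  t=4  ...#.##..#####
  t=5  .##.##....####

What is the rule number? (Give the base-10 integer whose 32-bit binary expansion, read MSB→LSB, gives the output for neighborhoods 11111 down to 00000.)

  nb #####: next=#  (t=1,i=2, bit31=1)
  nb ####.: next=#  (t=1,i=3, bit30=1)
  nb ###.#: next=.  (t=1,i=4, bit29=0)
  nb ###..: next=#  (t=4,i=13, bit28=1)
  nb ##.##: next=.  (t=1,i=13, bit27=0)
  nb ##.#.: next=#  (t=1,i=5, bit26=1)
  nb ##..#: next=.  (t=2,i=9, bit25=0)
  nb ##...: next=.  (t=3,i=8, bit24=0)
  nb #.###: next=#  (t=1,i=0, bit23=1)
  nb #.##.: next=#  (t=2,i=7, bit22=1)
  nb #.#.#: next=.  (t=2,i=5, bit21=0)
  nb #.#..: next=.  (t=0,i=9, bit20=0)
  nb #..##: next=.  (t=2,i=13, bit19=0)
  nb #..#.: next=.  (t=2,i=10, bit18=0)
  nb #...#: next=#  (t=1,i=8, bit17=1)
  nb #....: next=#  (t=0,i=3, bit16=1)
  nb .####: next=#  (t=1,i=1, bit15=1)
  nb .###.: next=#  (t=1,i=11, bit14=1)
  nb .##.#: next=.  (t=3,i=2, bit13=0)
  nb .##..: next=.  (t=2,i=8, bit12=0)
  nb .#.##: next=#  (t=2,i=6, bit11=1)
  nb .#.#.: next=.  (t=0,i=8, bit10=0)
  nb .#..#: next=.  (t=2,i=12, bit9=0)
  nb .#...: next=#  (t=0,i=2, bit8=1)
  nb ..###: next=.  (t=1,i=10, bit7=0)
  nb ..##.: next=.  (t=3,i=1, bit6=0)
  nb ..#.#: next=.  (t=0,i=7, bit5=0)
  nb ..#..: next=#  (t=0,i=1, bit4=1)
  nb ...##: next=.  (t=1,i=9, bit3=0)
  nb ...#.: next=#  (t=0,i=0, bit2=1)
  nb ....#: next=.  (t=0,i=5, bit1=0)
  nb .....: next=#  (t=0,i=4, bit0=1)
  bits 11010100110000111100100100010101 = 3569600789

3569600789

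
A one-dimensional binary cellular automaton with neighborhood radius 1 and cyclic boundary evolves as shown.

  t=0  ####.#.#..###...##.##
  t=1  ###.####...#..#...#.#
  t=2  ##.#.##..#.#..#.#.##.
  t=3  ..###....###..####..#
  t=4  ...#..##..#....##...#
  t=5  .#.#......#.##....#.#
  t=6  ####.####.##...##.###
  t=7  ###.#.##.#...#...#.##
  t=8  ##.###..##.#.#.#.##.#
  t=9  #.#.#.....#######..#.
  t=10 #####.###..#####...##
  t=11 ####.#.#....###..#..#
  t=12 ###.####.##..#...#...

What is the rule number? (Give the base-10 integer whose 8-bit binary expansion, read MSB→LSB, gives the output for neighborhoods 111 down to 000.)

165

  ###|#  b7=1 t=0,i=0
  ##.|.  b6=0 t=0,i=3
  #.#|#  b5=1 t=0,i=4
  #..|.  b4=0 t=0,i=8
  .##|.  b3=0 t=0,i=10
  .#.|#  b2=1 t=0,i=5
  ..#|.  b1=0 t=0,i=9
  ...|#  b0=1 t=0,i=14
  bits 10100101 = 165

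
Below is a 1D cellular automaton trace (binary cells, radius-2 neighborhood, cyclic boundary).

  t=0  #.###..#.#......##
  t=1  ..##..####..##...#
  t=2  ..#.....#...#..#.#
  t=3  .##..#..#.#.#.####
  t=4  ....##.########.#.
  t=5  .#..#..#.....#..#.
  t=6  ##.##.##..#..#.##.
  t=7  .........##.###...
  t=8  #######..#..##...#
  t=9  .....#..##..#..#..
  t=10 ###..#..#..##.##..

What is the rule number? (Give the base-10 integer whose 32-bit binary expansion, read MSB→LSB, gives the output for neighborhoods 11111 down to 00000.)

  nb #####: next=.  (t=4,i=9, bit31=0)
  nb ####.: next=#  (t=1,i=8, bit30=1)
  nb ###.#: next=.  (t=0,i=0, bit29=0)
  nb ###..: next=.  (t=0,i=4, bit28=0)
  nb ##.##: next=.  (t=0,i=1, bit27=0)
  nb ##.#.: next=.  (t=4,i=15, bit26=0)
  nb ##..#: next=.  (t=0,i=5, bit25=0)
  nb ##...: next=.  (t=1,i=14, bit24=0)
  nb #.###: next=#  (t=0,i=2, bit23=1)
  nb #.##.: next=.  (t=3,i=1, bit22=0)
  nb #.#.#: next=#  (t=3,i=10, bit21=1)
  nb #.#..: next=#  (t=0,i=9, bit20=1)
  nb #..##: next=.  (t=1,i=1, bit19=0)
  nb #..#.: next=#  (t=0,i=6, bit18=1)
  nb #...#: next=#  (t=1,i=15, bit17=1)
  nb #....: next=.  (t=0,i=11, bit16=0)
  nb .####: next=.  (t=1,i=7, bit15=0)
  nb .###.: next=#  (t=0,i=3, bit14=1)
  nb .##.#: next=.  (t=4,i=5, bit13=0)
  nb .##..: next=.  (t=1,i=3, bit12=0)
  nb .#.##: next=#  (t=3,i=13, bit11=1)
  nb .#.#.: next=#  (t=0,i=8, bit10=1)
  nb .#..#: next=.  (t=1,i=0, bit9=0)
  nb .#...: next=.  (t=0,i=10, bit8=0)
  nb ..###: next=.  (t=0,i=16, bit7=0)
  nb ..##.: next=#  (t=1,i=2, bit6=1)
  nb ..#.#: next=#  (t=0,i=7, bit5=1)
  nb ..#..: next=#  (t=1,i=17, bit4=1)
  nb ...##: next=.  (t=0,i=15, bit3=0)
  nb ...#.: next=.  (t=1,i=16, bit2=0)
  nb ....#: next=.  (t=0,i=14, bit1=0)
  nb .....: next=#  (t=0,i=12, bit0=1)
  bits 01000000101101100100110001110001 = 1085688945

1085688945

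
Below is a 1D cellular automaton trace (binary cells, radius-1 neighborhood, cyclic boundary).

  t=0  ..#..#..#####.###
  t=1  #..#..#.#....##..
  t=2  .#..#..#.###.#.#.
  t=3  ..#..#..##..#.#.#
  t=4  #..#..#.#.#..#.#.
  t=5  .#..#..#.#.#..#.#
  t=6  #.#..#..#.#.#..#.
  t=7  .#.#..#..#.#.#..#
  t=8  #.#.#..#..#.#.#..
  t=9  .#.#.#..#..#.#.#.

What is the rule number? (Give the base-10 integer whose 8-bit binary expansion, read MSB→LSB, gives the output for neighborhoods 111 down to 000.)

57

  nb ###: next=.  (t=0,i=9, bit7=0)
  nb ##.: next=.  (t=0,i=12, bit6=0)
  nb #.#: next=#  (t=0,i=13, bit5=1)
  nb #..: next=#  (t=0,i=0, bit4=1)
  nb .##: next=#  (t=0,i=8, bit3=1)
  nb .#.: next=.  (t=0,i=2, bit2=0)
  nb ..#: next=.  (t=0,i=1, bit1=0)
  nb ...: next=#  (t=1,i=10, bit0=1)
  bits 00111001 = 57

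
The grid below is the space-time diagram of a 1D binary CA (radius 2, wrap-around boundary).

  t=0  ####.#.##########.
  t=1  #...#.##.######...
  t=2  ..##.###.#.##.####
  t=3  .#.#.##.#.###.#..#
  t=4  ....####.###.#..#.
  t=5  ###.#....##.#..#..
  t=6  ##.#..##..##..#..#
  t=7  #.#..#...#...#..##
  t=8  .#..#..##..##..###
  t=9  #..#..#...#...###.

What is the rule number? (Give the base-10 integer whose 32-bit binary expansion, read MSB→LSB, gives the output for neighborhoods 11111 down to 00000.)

  #####|#  b31=1 t=0,i=9
  ####.|.  b30=0 t=0,i=2
  ###.#|.  b29=0 t=0,i=3
  ###..|#  b28=1 t=1,i=14
  ##.##|.  b27=0 t=0,i=17
  ##.#.|#  b26=1 t=0,i=4
  ##..#|.  b25=0 t=2,i=0
  ##...|#  b24=1 t=1,i=15
  #.###|#  b23=1 t=0,i=0
  #.##.|#  b22=1 t=1,i=6
  #.#.#|.  b21=0 t=0,i=5
  #.#..|.  b20=0 t=3,i=14
  #..##|#  b19=1 t=2,i=1
  #..#.|#  b18=1 t=3,i=16
  #...#|#  b17=1 t=1,i=2
  #....|#  b16=1 t=4,i=0
  .####|.  b15=0 t=0,i=1
  .###.|#  b14=1 t=2,i=6
  .##.#|#  b13=1 t=1,i=7
  .##..|.  b12=0 t=6,i=7
  .#.##|#  b11=1 t=0,i=6
  .#.#.|.  b10=0 t=3,i=0
  .#..#|.  b9=0 t=3,i=15
  .#...|.  b8=0 t=1,i=1
  ..###|#  b7=1 t=4,i=4
  ..##.|.  b6=0 t=2,i=2
  ..#.#|.  b5=0 t=1,i=4
  ..#..|.  b4=0 t=1,i=0
  ...##|.  b3=0 t=4,i=3
  ...#.|#  b2=1 t=1,i=3
  ....#|#  b1=1 t=4,i=2
  .....|#  b0=1 t=4,i=1
  bits 10010101110011110110100010000111 = 2513397895

2513397895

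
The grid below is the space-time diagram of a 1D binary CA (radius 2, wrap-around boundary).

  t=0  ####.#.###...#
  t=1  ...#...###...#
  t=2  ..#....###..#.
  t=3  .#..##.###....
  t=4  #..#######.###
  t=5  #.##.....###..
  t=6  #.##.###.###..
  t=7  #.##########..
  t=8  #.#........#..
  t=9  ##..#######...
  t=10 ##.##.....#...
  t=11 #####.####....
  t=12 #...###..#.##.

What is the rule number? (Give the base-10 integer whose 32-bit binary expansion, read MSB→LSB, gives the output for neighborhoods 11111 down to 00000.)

952726759

  [31] ##### => .  t=0,i=1
  [30] ####. => .  t=0,i=2
  [29] ###.# => #  t=0,i=3
  [28] ###.. => #  t=0,i=9
  [27] ##.## => #  t=3,i=6
  [26] ##.#. => .  t=0,i=4
  [25] ##..# => .  t=2,i=10
  [24] ##... => .  t=0,i=10
  [23] #.### => #  t=0,i=7
  [22] #.##. => #  t=5,i=2
  [21] #.#.# => .  t=0,i=5
  [20] #.#.. => .  t=8,i=2
  [19] #..## => #  t=3,i=3
  [18] #..#. => .  t=2,i=11
  [17] #...# => .  t=0,i=11
  [16] #.... => #  t=2,i=4
  [15] .#### => .  t=0,i=0
  [14] .###. => #  t=0,i=8
  [13] .##.# => #  t=3,i=5
  [12] .##.. => #  t=5,i=3
  [11] .#.## => .  t=0,i=6
  [10] .#.#. => #  t=8,i=1
  [9] .#..# => .  t=3,i=2
  [8] .#... => .  t=1,i=0
  [7] ..### => #  t=0,i=13
  [6] ..##. => #  t=3,i=4
  [5] ..#.# => #  t=5,i=0
  [4] ..#.. => .  t=1,i=3
  [3] ...## => .  t=0,i=12
  [2] ...#. => #  t=1,i=2
  [1] ....# => #  t=2,i=5
  [0] ..... => #  t=3,i=12
  bits 00111000110010010111010011100111 = 952726759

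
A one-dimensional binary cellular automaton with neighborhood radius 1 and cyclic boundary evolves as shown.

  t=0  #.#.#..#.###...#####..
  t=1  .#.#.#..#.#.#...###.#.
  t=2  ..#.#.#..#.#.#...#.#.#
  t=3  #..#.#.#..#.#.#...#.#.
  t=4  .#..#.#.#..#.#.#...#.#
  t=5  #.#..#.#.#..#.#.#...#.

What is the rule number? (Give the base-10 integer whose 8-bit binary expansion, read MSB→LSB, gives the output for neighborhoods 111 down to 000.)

  ### -> #   bit 7 = 1  t=0,i=10
  ##. -> .   bit 6 = 0  t=0,i=11
  #.# -> #   bit 5 = 1  t=0,i=1
  #.. -> #   bit 4 = 1  t=0,i=5
  .## -> .   bit 3 = 0  t=0,i=9
  .#. -> .   bit 2 = 0  t=0,i=0
  ..# -> .   bit 1 = 0  t=0,i=6
  ... -> .   bit 0 = 0  t=0,i=13
  bits 10110000 = 176

176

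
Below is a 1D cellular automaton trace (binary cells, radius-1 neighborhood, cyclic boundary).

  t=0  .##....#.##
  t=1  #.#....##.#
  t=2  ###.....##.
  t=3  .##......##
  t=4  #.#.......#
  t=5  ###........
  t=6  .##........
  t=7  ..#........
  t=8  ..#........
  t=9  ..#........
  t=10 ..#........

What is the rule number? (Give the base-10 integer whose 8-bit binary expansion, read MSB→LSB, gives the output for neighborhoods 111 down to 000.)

228

  ### -> #   bit 7 = 1  t=2,i=1
  ##. -> #   bit 6 = 1  t=0,i=2
  #.# -> #   bit 5 = 1  t=0,i=0
  #.. -> .   bit 4 = 0  t=0,i=3
  .## -> .   bit 3 = 0  t=0,i=1
  .#. -> #   bit 2 = 1  t=0,i=7
  ..# -> .   bit 1 = 0  t=0,i=6
  ... -> .   bit 0 = 0  t=0,i=4
  bits 11100100 = 228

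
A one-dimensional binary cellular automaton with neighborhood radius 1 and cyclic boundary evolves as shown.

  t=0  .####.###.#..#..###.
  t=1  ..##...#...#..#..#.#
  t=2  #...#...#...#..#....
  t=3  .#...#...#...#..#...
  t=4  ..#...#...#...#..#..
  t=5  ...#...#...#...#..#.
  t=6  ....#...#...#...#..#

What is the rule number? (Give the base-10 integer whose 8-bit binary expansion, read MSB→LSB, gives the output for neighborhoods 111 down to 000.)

144

  ### -> #   bit 7 = 1  t=0,i=2
  ##. -> .   bit 6 = 0  t=0,i=4
  #.# -> .   bit 5 = 0  t=0,i=5
  #.. -> #   bit 4 = 1  t=0,i=11
  .## -> .   bit 3 = 0  t=0,i=1
  .#. -> .   bit 2 = 0  t=0,i=10
  ..# -> .   bit 1 = 0  t=0,i=0
  ... -> .   bit 0 = 0  t=1,i=5
  bits 10010000 = 144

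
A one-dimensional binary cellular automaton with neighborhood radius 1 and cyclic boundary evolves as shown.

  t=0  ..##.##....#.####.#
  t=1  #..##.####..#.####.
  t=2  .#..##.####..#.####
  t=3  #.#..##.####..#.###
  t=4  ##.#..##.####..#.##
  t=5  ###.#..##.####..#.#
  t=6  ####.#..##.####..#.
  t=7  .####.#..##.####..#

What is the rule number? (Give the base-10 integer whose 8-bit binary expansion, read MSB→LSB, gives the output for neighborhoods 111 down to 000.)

241

  ###|#  b7=1 t=0,i=14
  ##.|#  b6=1 t=0,i=3
  #.#|#  b5=1 t=0,i=4
  #..|#  b4=1 t=0,i=0
  .##|.  b3=0 t=0,i=2
  .#.|.  b2=0 t=0,i=11
  ..#|.  b1=0 t=0,i=1
  ...|#  b0=1 t=0,i=8
  bits 11110001 = 241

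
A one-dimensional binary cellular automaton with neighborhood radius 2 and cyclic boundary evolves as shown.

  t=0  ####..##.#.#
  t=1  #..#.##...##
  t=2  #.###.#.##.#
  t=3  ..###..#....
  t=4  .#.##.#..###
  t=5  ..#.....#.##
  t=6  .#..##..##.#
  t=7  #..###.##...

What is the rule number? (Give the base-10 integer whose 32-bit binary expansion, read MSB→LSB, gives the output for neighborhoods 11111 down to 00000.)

  ##### -> .   bit 31 = 0  t=0,i=1
  ####. -> .   bit 30 = 0  t=0,i=2
  ###.# -> #   bit 29 = 1  t=2,i=4
  ###.. -> #   bit 28 = 1  t=0,i=3
  ##.## -> .   bit 27 = 0  t=2,i=1
  ##.#. -> .   bit 26 = 0  t=0,i=8
  ##..# -> .   bit 25 = 0  t=0,i=4
  ##... -> .   bit 24 = 0  t=1,i=7
  #.### -> #   bit 23 = 1  t=0,i=11
  #.##. -> .   bit 22 = 0  t=1,i=5
  #.#.# -> .   bit 21 = 0  t=0,i=9
  #.#.. -> .   bit 20 = 0  t=4,i=6
  #..## -> #   bit 19 = 1  t=0,i=5
  #..#. -> #   bit 18 = 1  t=1,i=2
  #...# -> #   bit 17 = 1  t=1,i=8
  #.... -> #   bit 16 = 1  t=3,i=9
  .#### -> #   bit 15 = 1  t=0,i=0
  .###. -> #   bit 14 = 1  t=1,i=11
  .##.# -> .   bit 13 = 0  t=0,i=7
  .##.. -> #   bit 12 = 1  t=1,i=6
  .#.## -> #   bit 11 = 1  t=0,i=10
  .#.#. -> #   bit 10 = 1  t=6,i=0
  .#..# -> .   bit 9 = 0  t=4,i=7
  .#... -> .   bit 8 = 0  t=3,i=8
  ..### -> .   bit 7 = 0  t=1,i=10
  ..##. -> #   bit 6 = 1  t=0,i=6
  ..#.# -> #   bit 5 = 1  t=1,i=3
  ..#.. -> .   bit 4 = 0  t=3,i=7
  ...## -> #   bit 3 = 1  t=1,i=9
  ...#. -> .   bit 2 = 0  t=5,i=7
  ....# -> .   bit 1 = 0  t=3,i=0
  ..... -> #   bit 0 = 1  t=3,i=10
  bits 00110000100011111101110001101001 = 814734441

814734441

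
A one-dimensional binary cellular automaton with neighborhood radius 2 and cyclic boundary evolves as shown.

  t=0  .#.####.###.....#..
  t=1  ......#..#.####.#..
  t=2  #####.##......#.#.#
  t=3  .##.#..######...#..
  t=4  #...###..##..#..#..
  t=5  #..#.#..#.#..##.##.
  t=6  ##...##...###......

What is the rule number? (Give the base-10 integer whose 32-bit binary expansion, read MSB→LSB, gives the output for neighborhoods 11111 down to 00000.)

  #####|#  b31=1 t=2,i=1
  ####.|.  b30=0 t=0,i=5
  ###.#|#  b29=1 t=0,i=6
  ###..|.  b28=0 t=0,i=10
  ##.##|.  b27=0 t=0,i=7
  ##.#.|.  b26=0 t=1,i=15
  ##..#|.  b25=0 t=4,i=7
  ##...|#  b24=1 t=0,i=11
  #.###|.  b23=0 t=0,i=3
  #.##.|.  b22=0 t=2,i=6
  #.#.#|#  b21=1 t=2,i=16
  #.#..|#  b20=1 t=1,i=16
  #..##|#  b19=1 t=3,i=6
  #..#.|.  b18=0 t=1,i=8
  #...#|.  b17=0 t=0,i=18
  #....|#  b16=1 t=0,i=12
  .####|.  b15=0 t=0,i=4
  .###.|#  b14=1 t=0,i=9
  .##.#|.  b13=0 t=3,i=2
  .##..|#  b12=1 t=2,i=7
  .#.##|.  b11=0 t=0,i=2
  .#.#.|.  b10=0 t=2,i=15
  .#..#|#  b9=1 t=1,i=7
  .#...|.  b8=0 t=0,i=17
  ..###|.  b7=0 t=3,i=7
  ..##.|.  b6=0 t=3,i=1
  ..#.#|.  b5=0 t=0,i=1
  ..#..|#  b4=1 t=0,i=16
  ...##|#  b3=1 t=3,i=0
  ...#.|.  b2=0 t=0,i=0
  ....#|#  b1=1 t=0,i=14
  .....|#  b0=1 t=0,i=13
  bits 10100001001110010101001000011011 = 2704888347

2704888347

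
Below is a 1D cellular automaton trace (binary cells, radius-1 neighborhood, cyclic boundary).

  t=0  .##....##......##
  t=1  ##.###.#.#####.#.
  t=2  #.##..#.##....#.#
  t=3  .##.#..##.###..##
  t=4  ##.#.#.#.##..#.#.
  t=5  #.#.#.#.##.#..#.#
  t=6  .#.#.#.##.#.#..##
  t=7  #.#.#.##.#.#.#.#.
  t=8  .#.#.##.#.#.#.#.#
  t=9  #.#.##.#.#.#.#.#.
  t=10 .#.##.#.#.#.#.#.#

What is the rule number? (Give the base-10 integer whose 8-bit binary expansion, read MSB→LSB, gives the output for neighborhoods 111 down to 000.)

  ### -> .   bit 7 = 0  t=1,i=4
  ##. -> .   bit 6 = 0  t=0,i=2
  #.# -> #   bit 5 = 1  t=0,i=0
  #.. -> #   bit 4 = 1  t=0,i=3
  .## -> #   bit 3 = 1  t=0,i=1
  .#. -> .   bit 2 = 0  t=1,i=7
  ..# -> .   bit 1 = 0  t=0,i=6
  ... -> #   bit 0 = 1  t=0,i=4
  bits 00111001 = 57

57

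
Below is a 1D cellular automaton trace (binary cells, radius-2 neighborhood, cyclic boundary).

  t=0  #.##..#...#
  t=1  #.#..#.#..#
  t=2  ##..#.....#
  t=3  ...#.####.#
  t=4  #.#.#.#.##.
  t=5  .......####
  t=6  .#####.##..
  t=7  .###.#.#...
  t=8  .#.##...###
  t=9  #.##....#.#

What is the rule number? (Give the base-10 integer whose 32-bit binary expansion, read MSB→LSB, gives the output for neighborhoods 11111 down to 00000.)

2756028871

  #####|#  b31=1 t=6,i=3
  ####.|.  b30=0 t=3,i=7
  ###.#|#  b29=1 t=3,i=8
  ###..|.  b28=0 t=2,i=1
  ##.##|.  b27=0 t=0,i=1
  ##.#.|#  b26=1 t=1,i=1
  ##..#|.  b25=0 t=0,i=4
  ##...|.  b24=0 t=5,i=0
  #.###|.  b23=0 t=3,i=5
  #.##.|#  b22=1 t=0,i=2
  #.#.#|.  b21=0 t=4,i=0
  #.#..|.  b20=0 t=1,i=2
  #..##|.  b19=0 t=1,i=9
  #..#.|#  b18=1 t=0,i=5
  #...#|.  b17=0 t=0,i=8
  #....|#  b16=1 t=2,i=6
  .####|#  b15=1 t=3,i=6
  .###.|.  b14=0 t=2,i=0
  .##.#|#  b13=1 t=0,i=0
  .##..|.  b12=0 t=0,i=3
  .#.##|#  b11=1 t=3,i=4
  .#.#.|.  b10=0 t=1,i=6
  .#..#|.  b9=0 t=1,i=3
  .#...|#  b8=1 t=0,i=7
  ..###|#  b7=1 t=2,i=10
  ..##.|#  b6=1 t=0,i=10
  ..#.#|.  b5=0 t=1,i=5
  ..#..|.  b4=0 t=0,i=6
  ...##|.  b3=0 t=0,i=9
  ...#.|#  b2=1 t=3,i=2
  ....#|#  b1=1 t=2,i=8
  .....|#  b0=1 t=2,i=7
  bits 10100100010001011010100111000111 = 2756028871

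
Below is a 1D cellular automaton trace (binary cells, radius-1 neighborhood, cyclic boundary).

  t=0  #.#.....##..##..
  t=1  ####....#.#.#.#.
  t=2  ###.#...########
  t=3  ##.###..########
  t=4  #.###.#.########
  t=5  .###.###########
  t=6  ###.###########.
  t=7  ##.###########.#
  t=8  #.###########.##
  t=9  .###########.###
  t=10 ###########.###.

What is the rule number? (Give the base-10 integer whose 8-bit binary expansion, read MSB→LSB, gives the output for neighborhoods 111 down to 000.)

  nb ###: next=#  (t=1,i=1, bit7=1)
  nb ##.: next=.  (t=0,i=9, bit6=0)
  nb #.#: next=#  (t=0,i=1, bit5=1)
  nb #..: next=#  (t=0,i=3, bit4=1)
  nb .##: next=#  (t=0,i=8, bit3=1)
  nb .#.: next=#  (t=0,i=0, bit2=1)
  nb ..#: next=.  (t=0,i=7, bit1=0)
  nb ...: next=.  (t=0,i=4, bit0=0)
  bits 10111100 = 188

188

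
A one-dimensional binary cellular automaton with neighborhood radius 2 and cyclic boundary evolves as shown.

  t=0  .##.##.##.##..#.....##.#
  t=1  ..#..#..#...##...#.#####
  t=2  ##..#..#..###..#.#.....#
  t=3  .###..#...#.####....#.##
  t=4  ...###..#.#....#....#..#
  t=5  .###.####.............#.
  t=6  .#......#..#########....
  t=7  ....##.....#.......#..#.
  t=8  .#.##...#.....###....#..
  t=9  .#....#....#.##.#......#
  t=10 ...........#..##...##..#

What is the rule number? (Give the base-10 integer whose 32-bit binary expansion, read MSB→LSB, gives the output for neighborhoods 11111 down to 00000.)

371597545

  nb #####: next=.  (t=1,i=21, bit31=0)
  nb ####.: next=.  (t=1,i=22, bit30=0)
  nb ###.#: next=.  (t=5,i=3, bit29=0)
  nb ###..: next=#  (t=1,i=23, bit28=1)
  nb ##.##: next=.  (t=0,i=3, bit27=0)
  nb ##.#.: next=#  (t=0,i=22, bit26=1)
  nb ##..#: next=#  (t=0,i=12, bit25=1)
  nb ##...: next=.  (t=1,i=14, bit24=0)
  nb #.###: next=.  (t=1,i=19, bit23=0)
  nb #.##.: next=.  (t=0,i=1, bit22=0)
  nb #.#.#: next=#  (t=0,i=23, bit21=1)
  nb #.#..: next=.  (t=2,i=17, bit20=0)
  nb #..##: next=.  (t=2,i=9, bit19=0)
  nb #..#.: next=#  (t=0,i=13, bit18=1)
  nb #...#: next=#  (t=1,i=10, bit17=1)
  nb #....: next=.  (t=0,i=16, bit16=0)
  nb .####: next=.  (t=1,i=20, bit15=0)
  nb .###.: next=.  (t=2,i=0, bit14=0)
  nb .##.#: next=#  (t=0,i=2, bit13=1)
  nb .##..: next=.  (t=0,i=11, bit12=0)
  nb .#.##: next=.  (t=0,i=0, bit11=0)
  nb .#.#.: next=.  (t=2,i=16, bit10=0)
  nb .#..#: next=.  (t=1,i=3, bit9=0)
  nb .#...: next=.  (t=0,i=15, bit8=0)
  nb ..###: next=#  (t=2,i=10, bit7=1)
  nb ..##.: next=#  (t=0,i=20, bit6=1)
  nb ..#.#: next=#  (t=1,i=17, bit5=1)
  nb ..#..: next=.  (t=0,i=14, bit4=0)
  nb ...##: next=#  (t=0,i=19, bit3=1)
  nb ...#.: next=.  (t=1,i=16, bit2=0)
  nb ....#: next=.  (t=0,i=18, bit1=0)
  nb .....: next=#  (t=0,i=17, bit0=1)
  bits 00010110001001100010000011101001 = 371597545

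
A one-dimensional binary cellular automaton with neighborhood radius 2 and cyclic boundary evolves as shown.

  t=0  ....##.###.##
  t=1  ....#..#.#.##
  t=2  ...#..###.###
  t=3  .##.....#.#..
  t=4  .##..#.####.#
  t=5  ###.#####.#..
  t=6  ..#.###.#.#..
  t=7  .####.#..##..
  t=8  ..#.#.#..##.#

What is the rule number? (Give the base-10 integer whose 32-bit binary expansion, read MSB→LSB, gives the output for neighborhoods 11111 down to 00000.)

2698419301

  nb #####: next=#  (t=5,i=6, bit31=1)
  nb ####.: next=.  (t=4,i=9, bit30=0)
  nb ###.#: next=#  (t=0,i=9, bit29=1)
  nb ###..: next=.  (t=2,i=12, bit28=0)
  nb ##.##: next=.  (t=0,i=6, bit27=0)
  nb ##.#.: next=.  (t=4,i=11, bit26=0)
  nb ##..#: next=.  (t=4,i=3, bit25=0)
  nb ##...: next=.  (t=0,i=0, bit24=0)
  nb #.###: next=#  (t=0,i=7, bit23=1)
  nb #.##.: next=#  (t=0,i=11, bit22=1)
  nb #.#.#: next=.  (t=1,i=9, bit21=0)
  nb #.#..: next=#  (t=3,i=10, bit20=1)
  nb #..##: next=.  (t=2,i=5, bit19=0)
  nb #..#.: next=#  (t=1,i=6, bit18=1)
  nb #...#: next=#  (t=2,i=1, bit17=1)
  nb #....: next=.  (t=0,i=1, bit16=0)
  nb .####: next=#  (t=4,i=8, bit15=1)
  nb .###.: next=.  (t=0,i=8, bit14=0)
  nb .##.#: next=.  (t=0,i=5, bit13=0)
  nb .##..: next=#  (t=0,i=12, bit12=1)
  nb .#.##: next=#  (t=1,i=10, bit11=1)
  nb .#.#.: next=#  (t=1,i=8, bit10=1)
  nb .#..#: next=.  (t=1,i=5, bit9=0)
  nb .#...: next=.  (t=3,i=11, bit8=0)
  nb ..###: next=.  (t=2,i=6, bit7=0)
  nb ..##.: next=#  (t=0,i=4, bit6=1)
  nb ..#.#: next=#  (t=1,i=7, bit5=1)
  nb ..#..: next=.  (t=1,i=4, bit4=0)
  nb ...##: next=.  (t=0,i=3, bit3=0)
  nb ...#.: next=#  (t=1,i=3, bit2=1)
  nb ....#: next=.  (t=0,i=2, bit1=0)
  nb .....: next=#  (t=3,i=5, bit0=1)
  bits 10100000110101101001110001100101 = 2698419301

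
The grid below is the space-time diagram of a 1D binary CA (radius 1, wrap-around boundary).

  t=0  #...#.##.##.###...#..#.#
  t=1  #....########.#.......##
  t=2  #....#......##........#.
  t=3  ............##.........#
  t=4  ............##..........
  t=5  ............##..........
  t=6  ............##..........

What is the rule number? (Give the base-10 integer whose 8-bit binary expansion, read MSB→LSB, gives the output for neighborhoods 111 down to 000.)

104

  nb ###: next=.  (t=0,i=13, bit7=0)
  nb ##.: next=#  (t=0,i=0, bit6=1)
  nb #.#: next=#  (t=0,i=5, bit5=1)
  nb #..: next=.  (t=0,i=1, bit4=0)
  nb .##: next=#  (t=0,i=6, bit3=1)
  nb .#.: next=.  (t=0,i=4, bit2=0)
  nb ..#: next=.  (t=0,i=3, bit1=0)
  nb ...: next=.  (t=0,i=2, bit0=0)
  bits 01101000 = 104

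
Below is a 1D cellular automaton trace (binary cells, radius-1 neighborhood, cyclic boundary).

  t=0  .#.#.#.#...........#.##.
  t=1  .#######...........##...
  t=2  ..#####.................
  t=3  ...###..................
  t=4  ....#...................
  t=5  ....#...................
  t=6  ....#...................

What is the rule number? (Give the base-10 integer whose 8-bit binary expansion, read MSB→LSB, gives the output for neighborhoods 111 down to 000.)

164

  nb ###: next=#  (t=1,i=2, bit7=1)
  nb ##.: next=.  (t=0,i=22, bit6=0)
  nb #.#: next=#  (t=0,i=2, bit5=1)
  nb #..: next=.  (t=0,i=8, bit4=0)
  nb .##: next=.  (t=0,i=21, bit3=0)
  nb .#.: next=#  (t=0,i=1, bit2=1)
  nb ..#: next=.  (t=0,i=0, bit1=0)
  nb ...: next=.  (t=0,i=9, bit0=0)
  bits 10100100 = 164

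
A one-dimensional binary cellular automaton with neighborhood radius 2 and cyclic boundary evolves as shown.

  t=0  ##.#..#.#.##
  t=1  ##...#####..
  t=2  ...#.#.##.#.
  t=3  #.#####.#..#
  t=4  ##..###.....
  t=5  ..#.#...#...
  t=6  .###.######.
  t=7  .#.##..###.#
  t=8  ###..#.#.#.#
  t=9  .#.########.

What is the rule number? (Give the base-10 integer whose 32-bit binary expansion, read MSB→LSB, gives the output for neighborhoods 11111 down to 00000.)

  [31] ##### => #  t=1,i=7
  [30] ####. => #  t=0,i=0
  [29] ###.# => #  t=0,i=1
  [28] ###.. => .  t=1,i=9
  [27] ##.## => #  t=3,i=1
  [26] ##.#. => .  t=0,i=2
  [25] ##..# => #  t=1,i=10
  [24] ##... => .  t=1,i=2
  [23] #.### => .  t=0,i=10
  [22] #.##. => .  t=2,i=7
  [21] #.#.# => #  t=0,i=8
  [20] #.#.. => .  t=0,i=3
  [19] #..## => .  t=1,i=11
  [18] #..#. => #  t=0,i=5
  [17] #...# => #  t=1,i=3
  [16] #.... => #  t=2,i=0
  [15] .#### => .  t=0,i=11
  [14] .###. => .  t=4,i=5
  [13] .##.# => #  t=2,i=8
  [12] .##.. => .  t=1,i=1
  [11] .#.## => #  t=0,i=9
  [10] .#.#. => #  t=0,i=7
  [9] .#..# => .  t=0,i=4
  [8] .#... => #  t=2,i=11
  [7] ..### => #  t=1,i=5
  [6] ..##. => .  t=1,i=0
  [5] ..#.# => #  t=0,i=6
  [4] ..#.. => #  t=5,i=8
  [3] ...## => .  t=1,i=4
  [2] ...#. => #  t=2,i=2
  [1] ....# => .  t=2,i=1
  [0] ..... => .  t=4,i=9
  bits 11101010001001110010110110110100 = 3928436148

3928436148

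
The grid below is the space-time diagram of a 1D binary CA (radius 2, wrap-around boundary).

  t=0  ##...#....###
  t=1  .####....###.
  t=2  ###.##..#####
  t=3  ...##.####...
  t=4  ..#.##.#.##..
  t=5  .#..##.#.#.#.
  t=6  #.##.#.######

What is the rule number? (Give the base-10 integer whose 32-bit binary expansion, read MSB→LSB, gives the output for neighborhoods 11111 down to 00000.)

461301388

  [31] ##### => .  t=0,i=12
  [30] ####. => .  t=0,i=0
  [29] ###.# => .  t=2,i=2
  [28] ###.. => #  t=0,i=1
  [27] ##.## => #  t=2,i=3
  [26] ##.#. => .  t=4,i=6
  [25] ##..# => #  t=1,i=12
  [24] ##... => #  t=0,i=2
  [23] #.### => .  t=3,i=6
  [22] #.##. => #  t=2,i=4
  [21] #.#.# => #  t=4,i=7
  [20] #.#.. => #  t=5,i=11
  [19] #..## => #  t=1,i=0
  [18] #..#. => #  t=5,i=0
  [17] #...# => #  t=0,i=3
  [16] #.... => .  t=0,i=7
  [15] .#### => #  t=0,i=11
  [14] .###. => #  t=1,i=10
  [13] .##.# => #  t=3,i=4
  [12] .##.. => .  t=2,i=5
  [11] .#.## => .  t=4,i=3
  [10] .#.#. => #  t=5,i=8
  [9] .#..# => #  t=5,i=2
  [8] .#... => .  t=0,i=6
  [7] ..### => #  t=0,i=10
  [6] ..##. => .  t=3,i=3
  [5] ..#.# => .  t=4,i=2
  [4] ..#.. => .  t=0,i=5
  [3] ...## => #  t=0,i=9
  [2] ...#. => #  t=0,i=4
  [1] ....# => .  t=0,i=8
  [0] ..... => .  t=3,i=0
  bits 00011011011111101110011010001100 = 461301388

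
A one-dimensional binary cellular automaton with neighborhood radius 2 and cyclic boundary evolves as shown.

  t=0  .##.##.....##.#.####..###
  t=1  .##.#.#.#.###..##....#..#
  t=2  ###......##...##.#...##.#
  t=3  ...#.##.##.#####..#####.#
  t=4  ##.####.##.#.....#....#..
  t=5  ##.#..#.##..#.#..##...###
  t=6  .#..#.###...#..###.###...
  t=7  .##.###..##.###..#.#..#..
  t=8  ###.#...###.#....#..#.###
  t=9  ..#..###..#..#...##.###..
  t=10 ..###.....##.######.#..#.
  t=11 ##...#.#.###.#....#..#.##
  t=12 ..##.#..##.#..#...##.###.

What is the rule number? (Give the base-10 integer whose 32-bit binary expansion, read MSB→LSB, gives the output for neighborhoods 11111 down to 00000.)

566897529

  [31] ##### => .  t=3,i=13
  [30] ####. => .  t=0,i=18
  [29] ###.# => #  t=0,i=24
  [28] ###.. => .  t=0,i=19
  [27] ##.## => .  t=0,i=0
  [26] ##.#. => .  t=0,i=13
  [25] ##..# => .  t=0,i=20
  [24] ##... => #  t=0,i=6
  [23] #.### => #  t=0,i=16
  [22] #.##. => #  t=0,i=1
  [21] #.#.# => .  t=0,i=14
  [20] #.#.. => .  t=2,i=17
  [19] #..## => #  t=0,i=21
  [18] #..#. => .  t=1,i=23
  [17] #...# => #  t=2,i=12
  [16] #.... => .  t=0,i=7
  [15] .#### => .  t=0,i=17
  [14] .###. => .  t=0,i=23
  [13] .##.# => #  t=0,i=2
  [12] .##.. => .  t=0,i=5
  [11] .#.## => #  t=0,i=15
  [10] .#.#. => .  t=1,i=5
  [9] .#..# => #  t=1,i=22
  [8] .#... => #  t=2,i=18
  [7] ..### => .  t=0,i=22
  [6] ..##. => #  t=0,i=11
  [5] ..#.# => #  t=1,i=24
  [4] ..#.. => #  t=1,i=21
  [3] ...## => #  t=0,i=10
  [2] ...#. => .  t=1,i=20
  [1] ....# => .  t=0,i=9
  [0] ..... => #  t=0,i=8
  bits 00100001110010100010101101111001 = 566897529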